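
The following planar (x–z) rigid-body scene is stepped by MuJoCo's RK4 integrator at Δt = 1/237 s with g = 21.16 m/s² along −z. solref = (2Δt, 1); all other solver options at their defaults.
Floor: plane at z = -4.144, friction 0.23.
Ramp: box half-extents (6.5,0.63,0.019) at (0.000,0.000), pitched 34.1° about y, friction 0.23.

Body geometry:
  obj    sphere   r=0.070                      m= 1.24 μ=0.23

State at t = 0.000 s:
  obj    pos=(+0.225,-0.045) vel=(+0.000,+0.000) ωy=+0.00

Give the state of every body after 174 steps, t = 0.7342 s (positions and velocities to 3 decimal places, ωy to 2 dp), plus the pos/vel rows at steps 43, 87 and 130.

State at t = 0.7342 s:
  obj    pos=(+2.117,-1.326) vel=(+5.152,-3.488) ωy=+88.84

Key-timestep trajectory:
   step    t(s)  obj.x    obj.z    obj.vx   obj.vz 
     43  0.1814   +0.341  -0.123  +1.274  -0.862
     87  0.3671   +0.698  -0.365  +2.576  -1.744
    130  0.5485   +1.281  -0.760  +3.849  -2.606


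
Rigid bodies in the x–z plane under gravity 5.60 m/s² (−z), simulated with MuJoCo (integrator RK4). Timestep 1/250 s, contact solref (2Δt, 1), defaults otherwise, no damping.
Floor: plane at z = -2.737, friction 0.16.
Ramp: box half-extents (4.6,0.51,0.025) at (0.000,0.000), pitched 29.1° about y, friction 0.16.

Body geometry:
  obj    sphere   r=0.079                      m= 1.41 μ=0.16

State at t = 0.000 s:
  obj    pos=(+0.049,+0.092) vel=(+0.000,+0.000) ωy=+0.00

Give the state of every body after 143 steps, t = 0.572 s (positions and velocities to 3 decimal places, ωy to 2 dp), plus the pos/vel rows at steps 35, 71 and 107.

State at t = 0.572 s:
  obj    pos=(+0.327,-0.063) vel=(+0.972,-0.541) ωy=+14.08

Key-timestep trajectory:
   step    t(s)  obj.x    obj.z    obj.vx   obj.vz 
     35  0.1400   +0.066  +0.082  +0.239  -0.132
     71  0.2840   +0.118  +0.054  +0.483  -0.268
    107  0.4280   +0.205  +0.005  +0.728  -0.405


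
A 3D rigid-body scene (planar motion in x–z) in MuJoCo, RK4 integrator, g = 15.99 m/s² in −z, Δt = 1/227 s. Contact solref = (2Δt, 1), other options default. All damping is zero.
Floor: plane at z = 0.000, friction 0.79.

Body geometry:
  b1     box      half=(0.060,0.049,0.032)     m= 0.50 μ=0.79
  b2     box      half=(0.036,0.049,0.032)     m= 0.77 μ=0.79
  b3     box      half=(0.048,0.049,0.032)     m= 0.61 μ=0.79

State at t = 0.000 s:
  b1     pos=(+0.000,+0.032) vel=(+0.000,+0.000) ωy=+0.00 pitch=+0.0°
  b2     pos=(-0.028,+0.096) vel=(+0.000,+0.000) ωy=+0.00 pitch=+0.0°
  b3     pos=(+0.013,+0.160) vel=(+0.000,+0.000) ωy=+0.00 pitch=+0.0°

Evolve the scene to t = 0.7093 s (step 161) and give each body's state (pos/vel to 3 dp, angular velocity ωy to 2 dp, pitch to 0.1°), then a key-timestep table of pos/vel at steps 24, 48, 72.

State at t = 0.7093 s:
  b1     pos=(+0.000,+0.032) vel=(+0.000,+0.000) ωy=+0.00 pitch=+0.0°
  b2     pos=(-0.028,+0.096) vel=(+0.000,+0.000) ωy=+0.00 pitch=+0.0°
  b3     pos=(+0.129,+0.032) vel=(+0.000,+0.000) ωy=+0.00 pitch=+180.0°

Key-timestep trajectory:
   step    t(s)  b1.x    b1.z    b1.vx   b1.vz   b2.x    b2.z    b2.vx   b2.vz   b3.x    b3.z    b3.vx   b3.vz 
     24  0.1057   +0.000  +0.032  -0.001  +0.000   -0.028  +0.096  -0.001  +0.000   +0.021  +0.158  +0.173  -0.074
     48  0.2115   +0.000  +0.032  -0.006  -0.004   -0.028  +0.096  -0.006  -0.004   +0.050  +0.114  +0.620  -0.345
     72  0.3172   +0.000  +0.032  +0.000  +0.000   -0.028  +0.096  +0.000  +0.000   +0.119  +0.063  +0.659  -1.212


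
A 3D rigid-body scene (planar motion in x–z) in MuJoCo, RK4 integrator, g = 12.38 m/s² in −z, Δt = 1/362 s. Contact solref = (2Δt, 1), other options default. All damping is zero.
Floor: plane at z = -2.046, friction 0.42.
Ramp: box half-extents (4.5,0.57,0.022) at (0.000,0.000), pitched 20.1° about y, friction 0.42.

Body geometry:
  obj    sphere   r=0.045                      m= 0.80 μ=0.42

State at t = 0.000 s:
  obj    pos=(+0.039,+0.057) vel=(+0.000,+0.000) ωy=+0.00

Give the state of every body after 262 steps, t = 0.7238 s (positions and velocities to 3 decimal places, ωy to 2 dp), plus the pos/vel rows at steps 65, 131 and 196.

State at t = 0.7238 s:
  obj    pos=(+0.787,-0.216) vel=(+2.066,-0.756) ωy=+48.87

Key-timestep trajectory:
   step    t(s)  obj.x    obj.z    obj.vx   obj.vz 
     65  0.1796   +0.085  +0.040  +0.513  -0.188
    131  0.3619   +0.226  -0.011  +1.033  -0.378
    196  0.5414   +0.457  -0.096  +1.545  -0.565


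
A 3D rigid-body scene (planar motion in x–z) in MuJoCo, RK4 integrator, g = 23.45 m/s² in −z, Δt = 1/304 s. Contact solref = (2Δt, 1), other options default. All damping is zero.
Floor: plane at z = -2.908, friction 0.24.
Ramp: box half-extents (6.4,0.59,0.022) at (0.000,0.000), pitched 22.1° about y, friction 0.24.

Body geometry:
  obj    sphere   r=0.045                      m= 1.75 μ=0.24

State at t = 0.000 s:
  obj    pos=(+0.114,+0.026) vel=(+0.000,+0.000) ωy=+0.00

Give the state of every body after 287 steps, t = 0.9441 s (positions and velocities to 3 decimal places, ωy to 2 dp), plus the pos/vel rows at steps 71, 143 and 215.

State at t = 0.9441 s:
  obj    pos=(+2.716,-1.031) vel=(+5.512,-2.238) ωy=+132.20

Key-timestep trajectory:
   step    t(s)  obj.x    obj.z    obj.vx   obj.vz 
     71  0.2336   +0.273  -0.039  +1.364  -0.554
    143  0.4704   +0.760  -0.236  +2.747  -1.115
    215  0.7072   +1.574  -0.567  +4.130  -1.677


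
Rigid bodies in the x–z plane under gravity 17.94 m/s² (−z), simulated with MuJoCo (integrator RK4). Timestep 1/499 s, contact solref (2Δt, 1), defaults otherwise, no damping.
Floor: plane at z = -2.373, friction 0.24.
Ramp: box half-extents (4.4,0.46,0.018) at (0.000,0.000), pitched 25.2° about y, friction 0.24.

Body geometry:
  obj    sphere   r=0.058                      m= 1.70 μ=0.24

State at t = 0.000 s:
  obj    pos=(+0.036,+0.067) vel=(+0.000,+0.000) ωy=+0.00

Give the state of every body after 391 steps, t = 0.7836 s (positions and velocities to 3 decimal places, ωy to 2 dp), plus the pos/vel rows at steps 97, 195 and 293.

State at t = 0.7836 s:
  obj    pos=(+1.552,-0.646) vel=(+3.868,-1.820) ωy=+73.70

Key-timestep trajectory:
   step    t(s)  obj.x    obj.z    obj.vx   obj.vz 
     97  0.1944   +0.129  +0.023  +0.960  -0.452
    195  0.3908   +0.413  -0.110  +1.929  -0.908
    293  0.5872   +0.887  -0.333  +2.899  -1.364


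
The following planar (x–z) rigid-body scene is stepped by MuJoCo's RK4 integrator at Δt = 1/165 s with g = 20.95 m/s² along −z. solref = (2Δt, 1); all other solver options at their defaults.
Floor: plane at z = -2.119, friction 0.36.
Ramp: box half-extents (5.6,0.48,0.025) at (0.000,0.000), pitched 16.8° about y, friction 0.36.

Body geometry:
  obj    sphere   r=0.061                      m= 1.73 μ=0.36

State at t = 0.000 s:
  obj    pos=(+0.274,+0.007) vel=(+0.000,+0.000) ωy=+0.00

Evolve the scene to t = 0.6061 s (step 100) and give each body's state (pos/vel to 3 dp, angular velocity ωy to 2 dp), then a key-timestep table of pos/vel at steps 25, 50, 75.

State at t = 0.6061 s:
  obj    pos=(+1.035,-0.223) vel=(+2.509,-0.758) ωy=+42.96

Key-timestep trajectory:
   step    t(s)  obj.x    obj.z    obj.vx   obj.vz 
     25  0.1515   +0.322  -0.007  +0.628  -0.189
     50  0.3030   +0.464  -0.050  +1.255  -0.379
     75  0.4545   +0.702  -0.122  +1.882  -0.568


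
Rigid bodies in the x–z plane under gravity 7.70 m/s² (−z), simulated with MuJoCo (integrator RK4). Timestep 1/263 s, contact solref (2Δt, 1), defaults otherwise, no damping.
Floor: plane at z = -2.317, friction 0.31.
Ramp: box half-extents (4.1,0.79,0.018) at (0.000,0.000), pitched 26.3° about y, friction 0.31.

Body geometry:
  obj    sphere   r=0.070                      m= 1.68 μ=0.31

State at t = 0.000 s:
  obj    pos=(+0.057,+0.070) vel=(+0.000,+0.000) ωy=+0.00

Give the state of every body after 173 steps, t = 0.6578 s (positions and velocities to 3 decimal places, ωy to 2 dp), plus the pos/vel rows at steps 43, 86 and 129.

State at t = 0.6578 s:
  obj    pos=(+0.530,-0.164) vel=(+1.437,-0.710) ωy=+22.90

Key-timestep trajectory:
   step    t(s)  obj.x    obj.z    obj.vx   obj.vz 
     43  0.1635   +0.086  +0.056  +0.357  -0.177
     86  0.3270   +0.174  +0.012  +0.714  -0.353
    129  0.4905   +0.320  -0.060  +1.072  -0.530


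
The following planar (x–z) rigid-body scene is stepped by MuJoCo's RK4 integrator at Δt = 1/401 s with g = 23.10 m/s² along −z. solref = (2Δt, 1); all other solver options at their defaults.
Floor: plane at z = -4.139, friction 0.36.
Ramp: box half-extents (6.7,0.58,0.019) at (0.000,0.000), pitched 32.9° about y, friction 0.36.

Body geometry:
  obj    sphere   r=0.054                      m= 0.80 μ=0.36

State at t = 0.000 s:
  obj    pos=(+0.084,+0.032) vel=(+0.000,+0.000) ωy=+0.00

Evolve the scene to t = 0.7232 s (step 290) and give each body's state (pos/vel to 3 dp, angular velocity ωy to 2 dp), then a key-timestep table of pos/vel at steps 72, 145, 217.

State at t = 0.7232 s:
  obj    pos=(+2.052,-1.241) vel=(+5.442,-3.521) ωy=+120.01

Key-timestep trajectory:
   step    t(s)  obj.x    obj.z    obj.vx   obj.vz 
     72  0.1796   +0.206  -0.046  +1.351  -0.874
    145  0.3616   +0.576  -0.286  +2.721  -1.760
    217  0.5411   +1.186  -0.680  +4.072  -2.634


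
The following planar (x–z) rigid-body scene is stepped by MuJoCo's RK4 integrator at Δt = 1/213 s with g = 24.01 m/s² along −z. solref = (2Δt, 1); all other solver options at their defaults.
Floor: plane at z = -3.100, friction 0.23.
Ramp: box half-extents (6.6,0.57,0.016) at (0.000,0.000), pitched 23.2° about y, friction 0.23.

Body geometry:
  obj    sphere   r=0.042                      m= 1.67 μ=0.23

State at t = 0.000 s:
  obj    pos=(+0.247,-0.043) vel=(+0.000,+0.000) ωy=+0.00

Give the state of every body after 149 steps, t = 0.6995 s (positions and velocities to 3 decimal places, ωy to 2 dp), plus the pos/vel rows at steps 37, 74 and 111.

State at t = 0.6995 s:
  obj    pos=(+1.767,-0.694) vel=(+4.344,-1.862) ωy=+112.50

Key-timestep trajectory:
   step    t(s)  obj.x    obj.z    obj.vx   obj.vz 
     37  0.1737   +0.341  -0.083  +1.079  -0.462
     74  0.3474   +0.622  -0.203  +2.158  -0.925
    111  0.5211   +1.090  -0.404  +3.236  -1.387


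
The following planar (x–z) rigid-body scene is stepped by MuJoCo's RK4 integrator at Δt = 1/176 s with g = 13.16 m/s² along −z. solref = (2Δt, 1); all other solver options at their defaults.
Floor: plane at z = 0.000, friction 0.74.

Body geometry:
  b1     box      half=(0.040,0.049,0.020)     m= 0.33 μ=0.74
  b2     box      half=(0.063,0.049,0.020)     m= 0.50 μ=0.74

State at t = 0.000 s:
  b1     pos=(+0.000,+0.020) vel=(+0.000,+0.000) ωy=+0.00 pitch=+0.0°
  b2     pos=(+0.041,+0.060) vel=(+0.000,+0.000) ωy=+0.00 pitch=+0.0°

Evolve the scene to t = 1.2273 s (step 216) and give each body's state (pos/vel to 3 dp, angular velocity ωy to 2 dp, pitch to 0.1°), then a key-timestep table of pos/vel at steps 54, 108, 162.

State at t = 1.2273 s:
  b1     pos=(-0.001,+0.020) vel=(-0.001,+0.000) ωy=+0.00 pitch=+0.0°
  b2     pos=(+0.053,+0.054) vel=(+0.001,-0.001) ωy=-0.03 pitch=+37.4°

Key-timestep trajectory:
   step    t(s)  b1.x    b1.z    b1.vx   b1.vz   b2.x    b2.z    b2.vx   b2.vz 
     54  0.3068   +0.000  +0.020  +0.000  +0.000   +0.056  +0.056  -0.008  +0.034
    108  0.6136   +0.000  +0.020  -0.001  +0.000   +0.053  +0.055  +0.000  -0.001
    162  0.9205   -0.001  +0.020  -0.001  +0.000   +0.053  +0.054  +0.000  -0.001


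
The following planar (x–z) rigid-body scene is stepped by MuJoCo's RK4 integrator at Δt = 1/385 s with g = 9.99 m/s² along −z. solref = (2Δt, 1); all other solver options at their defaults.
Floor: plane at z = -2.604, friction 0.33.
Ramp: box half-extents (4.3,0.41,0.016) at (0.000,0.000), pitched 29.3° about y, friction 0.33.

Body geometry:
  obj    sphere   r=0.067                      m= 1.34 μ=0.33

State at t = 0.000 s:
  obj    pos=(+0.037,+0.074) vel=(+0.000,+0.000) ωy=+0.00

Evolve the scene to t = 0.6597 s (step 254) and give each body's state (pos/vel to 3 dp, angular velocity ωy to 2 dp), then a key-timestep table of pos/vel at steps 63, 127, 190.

State at t = 0.6597 s:
  obj    pos=(+0.700,-0.298) vel=(+2.009,-1.128) ωy=+34.38

Key-timestep trajectory:
   step    t(s)  obj.x    obj.z    obj.vx   obj.vz 
     63  0.1636   +0.078  +0.051  +0.498  -0.280
    127  0.3299   +0.203  -0.019  +1.005  -0.564
    190  0.4935   +0.408  -0.134  +1.503  -0.843


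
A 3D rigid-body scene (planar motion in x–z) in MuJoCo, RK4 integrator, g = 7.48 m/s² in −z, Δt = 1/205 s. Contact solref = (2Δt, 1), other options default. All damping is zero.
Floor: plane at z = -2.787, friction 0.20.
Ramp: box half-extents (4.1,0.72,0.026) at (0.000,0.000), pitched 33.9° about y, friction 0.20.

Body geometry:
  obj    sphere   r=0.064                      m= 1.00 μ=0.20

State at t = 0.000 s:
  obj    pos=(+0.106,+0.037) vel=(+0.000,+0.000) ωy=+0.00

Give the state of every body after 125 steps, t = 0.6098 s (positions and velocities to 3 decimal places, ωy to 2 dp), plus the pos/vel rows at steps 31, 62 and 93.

State at t = 0.6098 s:
  obj    pos=(+0.566,-0.272) vel=(+1.508,-1.014) ωy=+28.38

Key-timestep trajectory:
   step    t(s)  obj.x    obj.z    obj.vx   obj.vz 
     31  0.1512   +0.134  +0.018  +0.374  -0.252
     62  0.3024   +0.219  -0.039  +0.748  -0.503
     93  0.4537   +0.361  -0.134  +1.122  -0.754


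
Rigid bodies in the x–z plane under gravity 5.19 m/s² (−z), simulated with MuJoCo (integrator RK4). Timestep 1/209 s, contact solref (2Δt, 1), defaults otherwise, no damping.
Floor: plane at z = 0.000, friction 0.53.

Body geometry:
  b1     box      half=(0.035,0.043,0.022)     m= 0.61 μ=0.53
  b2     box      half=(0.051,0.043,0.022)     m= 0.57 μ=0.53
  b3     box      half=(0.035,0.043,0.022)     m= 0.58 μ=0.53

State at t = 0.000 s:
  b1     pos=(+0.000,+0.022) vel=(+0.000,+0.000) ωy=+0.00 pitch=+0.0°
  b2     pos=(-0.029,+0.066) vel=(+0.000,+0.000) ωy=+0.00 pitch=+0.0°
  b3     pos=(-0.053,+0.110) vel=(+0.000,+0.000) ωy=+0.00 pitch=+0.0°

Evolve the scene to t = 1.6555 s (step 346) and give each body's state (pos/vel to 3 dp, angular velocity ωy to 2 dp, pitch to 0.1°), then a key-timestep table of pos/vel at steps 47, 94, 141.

State at t = 1.6555 s:
  b1     pos=(+0.000,+0.022) vel=(+0.000,+0.000) ωy=+0.00 pitch=+0.0°
  b2     pos=(-0.126,+0.050) vel=(+0.000,+0.000) ωy=+0.00 pitch=-138.8°
  b3     pos=(-0.187,+0.022) vel=(+0.000,+0.000) ωy=+0.00 pitch=+180.0°

Key-timestep trajectory:
   step    t(s)  b1.x    b1.z    b1.vx   b1.vz   b2.x    b2.z    b2.vx   b2.vz   b3.x    b3.z    b3.vx   b3.vz 
     47  0.2249   +0.000  +0.022  +0.000  +0.000   -0.036  +0.067  -0.079  -0.005   -0.073  +0.101  -0.199  -0.138
     94  0.4498   +0.000  +0.022  +0.000  +0.000   -0.073  +0.053  -0.237  -0.068   -0.135  +0.039  -0.235  +0.116
    141  0.6746   +0.000  +0.022  +0.000  +0.000   -0.105  +0.055  -0.109  -0.006   -0.186  +0.021  +0.005  +0.051


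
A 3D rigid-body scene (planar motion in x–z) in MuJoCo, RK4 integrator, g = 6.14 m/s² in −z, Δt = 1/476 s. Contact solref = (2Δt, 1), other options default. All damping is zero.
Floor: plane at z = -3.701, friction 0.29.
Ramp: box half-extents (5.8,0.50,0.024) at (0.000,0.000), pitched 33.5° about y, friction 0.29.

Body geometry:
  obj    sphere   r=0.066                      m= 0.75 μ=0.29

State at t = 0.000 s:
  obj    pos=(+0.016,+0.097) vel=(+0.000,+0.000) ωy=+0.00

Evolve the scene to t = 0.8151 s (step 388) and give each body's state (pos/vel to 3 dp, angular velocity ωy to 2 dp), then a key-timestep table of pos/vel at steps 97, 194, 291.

State at t = 0.8151 s:
  obj    pos=(+0.687,-0.347) vel=(+1.645,-1.089) ωy=+29.89

Key-timestep trajectory:
   step    t(s)  obj.x    obj.z    obj.vx   obj.vz 
     97  0.2038   +0.058  +0.069  +0.411  -0.272
    194  0.4076   +0.184  -0.014  +0.823  -0.545
    291  0.6113   +0.393  -0.152  +1.234  -0.817


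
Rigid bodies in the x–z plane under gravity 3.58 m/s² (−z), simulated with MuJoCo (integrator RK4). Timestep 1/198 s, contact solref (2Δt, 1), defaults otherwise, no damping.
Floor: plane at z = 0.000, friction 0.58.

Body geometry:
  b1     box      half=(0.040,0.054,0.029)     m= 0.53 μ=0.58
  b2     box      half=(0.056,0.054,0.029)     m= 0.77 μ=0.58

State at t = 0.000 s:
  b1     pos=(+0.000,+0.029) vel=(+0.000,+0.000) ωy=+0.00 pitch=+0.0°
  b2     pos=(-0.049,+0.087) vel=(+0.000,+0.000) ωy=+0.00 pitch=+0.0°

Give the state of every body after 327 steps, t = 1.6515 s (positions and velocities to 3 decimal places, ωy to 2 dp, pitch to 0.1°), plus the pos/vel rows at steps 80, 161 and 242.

State at t = 1.6515 s:
  b1     pos=(+0.000,+0.029) vel=(+0.000,+0.000) ωy=+0.00 pitch=+0.0°
  b2     pos=(-0.105,+0.056) vel=(+0.000,+0.000) ωy=+0.00 pitch=-90.0°

Key-timestep trajectory:
   step    t(s)  b1.x    b1.z    b1.vx   b1.vz   b2.x    b2.z    b2.vx   b2.vz 
     80  0.4040   +0.000  +0.029  +0.000  +0.000   -0.086  +0.062  -0.187  -0.029
    161  0.8131   +0.000  +0.029  +0.000  +0.000   -0.122  +0.062  +0.027  -0.005
    242  1.2222   +0.000  +0.029  +0.000  +0.000   -0.102  +0.057  -0.082  -0.037


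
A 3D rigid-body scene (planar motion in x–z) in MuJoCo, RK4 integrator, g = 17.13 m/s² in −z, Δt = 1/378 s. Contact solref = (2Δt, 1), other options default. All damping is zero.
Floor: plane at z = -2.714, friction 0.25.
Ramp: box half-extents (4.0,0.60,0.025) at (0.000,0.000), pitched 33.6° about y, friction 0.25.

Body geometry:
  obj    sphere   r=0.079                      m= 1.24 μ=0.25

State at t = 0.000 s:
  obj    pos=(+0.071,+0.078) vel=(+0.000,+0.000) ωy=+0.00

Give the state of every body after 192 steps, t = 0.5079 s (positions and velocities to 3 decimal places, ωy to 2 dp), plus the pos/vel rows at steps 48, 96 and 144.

State at t = 0.5079 s:
  obj    pos=(+0.799,-0.406) vel=(+2.865,-1.903) ωy=+43.52

Key-timestep trajectory:
   step    t(s)  obj.x    obj.z    obj.vx   obj.vz 
     48  0.1270   +0.116  +0.048  +0.716  -0.476
     96  0.2540   +0.253  -0.043  +1.433  -0.952
    144  0.3810   +0.480  -0.194  +2.149  -1.428


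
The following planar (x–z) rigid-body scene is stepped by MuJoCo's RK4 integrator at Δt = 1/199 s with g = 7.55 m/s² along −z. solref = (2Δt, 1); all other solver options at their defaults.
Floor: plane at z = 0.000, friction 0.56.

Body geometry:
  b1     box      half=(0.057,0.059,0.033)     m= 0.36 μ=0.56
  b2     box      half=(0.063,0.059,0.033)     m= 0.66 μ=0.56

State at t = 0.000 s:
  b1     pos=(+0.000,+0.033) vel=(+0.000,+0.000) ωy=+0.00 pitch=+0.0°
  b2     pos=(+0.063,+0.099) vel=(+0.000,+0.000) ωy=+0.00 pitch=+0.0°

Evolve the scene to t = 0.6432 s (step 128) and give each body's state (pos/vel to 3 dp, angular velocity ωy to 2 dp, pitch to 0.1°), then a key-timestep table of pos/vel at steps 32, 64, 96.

State at t = 0.6432 s:
  b1     pos=(+0.000,+0.033) vel=(+0.000,+0.000) ωy=+0.00 pitch=+0.0°
  b2     pos=(+0.146,+0.070) vel=(-0.039,-0.006) ωy=-0.56 pitch=+108.4°

Key-timestep trajectory:
   step    t(s)  b1.x    b1.z    b1.vx   b1.vz   b2.x    b2.z    b2.vx   b2.vz 
     32  0.1608   +0.000  +0.033  +0.000  +0.000   +0.071  +0.096  +0.113  -0.050
     64  0.3216   +0.000  +0.033  +0.000  +0.000   +0.102  +0.070  +0.305  -0.009
     96  0.4824   +0.000  +0.033  +0.000  +0.000   +0.141  +0.069  +0.111  +0.029


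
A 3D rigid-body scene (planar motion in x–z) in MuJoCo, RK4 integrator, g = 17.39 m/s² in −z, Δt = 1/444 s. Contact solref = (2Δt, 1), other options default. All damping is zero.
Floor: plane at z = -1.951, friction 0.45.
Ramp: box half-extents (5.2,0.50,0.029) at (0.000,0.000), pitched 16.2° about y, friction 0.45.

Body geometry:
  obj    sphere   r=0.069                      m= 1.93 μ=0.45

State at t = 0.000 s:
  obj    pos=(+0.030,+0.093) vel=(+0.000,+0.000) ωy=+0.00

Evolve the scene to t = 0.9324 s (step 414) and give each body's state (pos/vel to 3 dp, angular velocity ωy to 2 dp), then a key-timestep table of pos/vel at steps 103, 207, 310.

State at t = 0.9324 s:
  obj    pos=(+1.477,-0.327) vel=(+3.103,-0.902) ωy=+46.83

Key-timestep trajectory:
   step    t(s)  obj.x    obj.z    obj.vx   obj.vz 
    103  0.2320   +0.120  +0.067  +0.772  -0.224
    207  0.4662   +0.392  -0.012  +1.552  -0.451
    310  0.6982   +0.841  -0.142  +2.324  -0.675


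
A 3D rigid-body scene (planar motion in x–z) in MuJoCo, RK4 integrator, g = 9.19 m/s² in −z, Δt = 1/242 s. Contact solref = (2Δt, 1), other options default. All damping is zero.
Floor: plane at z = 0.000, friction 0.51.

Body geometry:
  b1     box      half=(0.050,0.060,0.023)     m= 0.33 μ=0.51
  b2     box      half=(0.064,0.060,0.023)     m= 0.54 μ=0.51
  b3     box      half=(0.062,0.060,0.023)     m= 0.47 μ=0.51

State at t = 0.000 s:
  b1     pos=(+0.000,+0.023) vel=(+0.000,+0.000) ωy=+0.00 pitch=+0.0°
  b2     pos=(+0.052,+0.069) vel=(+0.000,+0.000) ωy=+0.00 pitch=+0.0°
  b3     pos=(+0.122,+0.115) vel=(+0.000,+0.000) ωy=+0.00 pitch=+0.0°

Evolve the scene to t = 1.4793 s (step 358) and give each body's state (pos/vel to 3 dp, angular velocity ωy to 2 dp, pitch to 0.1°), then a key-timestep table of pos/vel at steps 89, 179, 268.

State at t = 1.4793 s:
  b1     pos=(-0.001,+0.023) vel=(-0.001,+0.000) ωy=+0.00 pitch=+0.0°
  b2     pos=(+0.067,+0.061) vel=(+0.000,+0.000) ωy=-0.01 pitch=+43.4°
  b3     pos=(+0.150,+0.055) vel=(+0.000,+0.000) ωy=-0.01 pitch=+36.6°

Key-timestep trajectory:
   step    t(s)  b1.x    b1.z    b1.vx   b1.vz   b2.x    b2.z    b2.vx   b2.vz   b3.x    b3.z    b3.vx   b3.vz 
     89  0.3678   +0.000  +0.023  -0.001  +0.000   +0.067  +0.061  +0.000  +0.000   +0.150  +0.056  +0.000  +0.000
    179  0.7397   -0.001  +0.023  -0.001  +0.000   +0.067  +0.061  +0.000  +0.000   +0.150  +0.056  +0.000  +0.000
    268  1.1074   -0.001  +0.023  -0.001  +0.000   +0.067  +0.061  +0.000  +0.000   +0.150  +0.056  +0.000  +0.000


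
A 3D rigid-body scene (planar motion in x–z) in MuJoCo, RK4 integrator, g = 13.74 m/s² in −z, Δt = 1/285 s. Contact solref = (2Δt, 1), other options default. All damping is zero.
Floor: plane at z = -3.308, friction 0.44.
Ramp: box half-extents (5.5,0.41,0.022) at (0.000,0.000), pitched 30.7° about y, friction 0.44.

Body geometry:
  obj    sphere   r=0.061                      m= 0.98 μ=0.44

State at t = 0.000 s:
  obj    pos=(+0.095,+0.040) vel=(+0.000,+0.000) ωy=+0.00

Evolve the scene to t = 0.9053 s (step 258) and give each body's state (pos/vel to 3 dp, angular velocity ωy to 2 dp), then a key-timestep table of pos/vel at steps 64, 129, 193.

State at t = 0.9053 s:
  obj    pos=(+1.861,-1.008) vel=(+3.900,-2.316) ωy=+74.35

Key-timestep trajectory:
   step    t(s)  obj.x    obj.z    obj.vx   obj.vz 
     64  0.2246   +0.204  -0.024  +0.968  -0.575
    129  0.4526   +0.536  -0.222  +1.950  -1.158
    193  0.6772   +1.083  -0.547  +2.918  -1.732


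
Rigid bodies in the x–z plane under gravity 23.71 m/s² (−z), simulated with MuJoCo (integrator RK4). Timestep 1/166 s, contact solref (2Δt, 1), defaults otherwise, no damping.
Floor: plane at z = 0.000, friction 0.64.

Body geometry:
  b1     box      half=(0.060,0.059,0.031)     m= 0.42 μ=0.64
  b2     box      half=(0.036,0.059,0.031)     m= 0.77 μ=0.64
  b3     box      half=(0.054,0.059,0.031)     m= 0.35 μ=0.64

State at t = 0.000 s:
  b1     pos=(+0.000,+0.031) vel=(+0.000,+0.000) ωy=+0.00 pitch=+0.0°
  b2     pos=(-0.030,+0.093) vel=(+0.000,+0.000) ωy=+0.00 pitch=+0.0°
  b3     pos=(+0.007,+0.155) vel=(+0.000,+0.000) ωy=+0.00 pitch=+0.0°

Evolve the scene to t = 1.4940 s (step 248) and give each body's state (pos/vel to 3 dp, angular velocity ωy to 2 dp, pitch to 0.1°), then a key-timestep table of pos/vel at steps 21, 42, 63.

State at t = 1.4940 s:
  b1     pos=(+0.000,+0.031) vel=(+0.000,+0.000) ωy=+0.00 pitch=+0.0°
  b2     pos=(-0.030,+0.093) vel=(+0.000,+0.000) ωy=+0.00 pitch=+0.0°
  b3     pos=(+0.138,+0.031) vel=(+0.000,+0.000) ωy=+0.00 pitch=+180.0°

Key-timestep trajectory:
   step    t(s)  b1.x    b1.z    b1.vx   b1.vz   b2.x    b2.z    b2.vx   b2.vz   b3.x    b3.z    b3.vx   b3.vz 
     21  0.1265   +0.000  +0.031  +0.000  +0.000   -0.030  +0.093  -0.001  +0.001   +0.011  +0.154  +0.088  -0.013
     42  0.2530   +0.000  +0.031  -0.002  -0.001   -0.030  +0.093  -0.002  -0.001   +0.042  +0.120  +0.423  -0.908
     63  0.3795   +0.000  +0.031  +0.000  +0.000   -0.030  +0.093  +0.000  +0.000   +0.133  +0.042  +0.750  -1.820


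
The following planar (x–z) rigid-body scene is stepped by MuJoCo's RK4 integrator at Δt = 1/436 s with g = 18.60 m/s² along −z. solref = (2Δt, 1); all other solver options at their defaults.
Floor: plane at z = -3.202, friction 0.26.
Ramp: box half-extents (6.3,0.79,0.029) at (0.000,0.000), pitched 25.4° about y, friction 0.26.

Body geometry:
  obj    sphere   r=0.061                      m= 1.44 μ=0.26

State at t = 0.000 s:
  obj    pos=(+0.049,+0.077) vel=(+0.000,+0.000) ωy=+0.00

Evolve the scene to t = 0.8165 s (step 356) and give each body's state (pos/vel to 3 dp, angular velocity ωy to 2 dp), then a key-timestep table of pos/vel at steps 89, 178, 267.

State at t = 0.8165 s:
  obj    pos=(+1.765,-0.738) vel=(+4.203,-1.996) ωy=+76.27

Key-timestep trajectory:
   step    t(s)  obj.x    obj.z    obj.vx   obj.vz 
     89  0.2041   +0.156  +0.025  +1.051  -0.499
    178  0.4083   +0.478  -0.127  +2.102  -0.998
    267  0.6124   +1.014  -0.382  +3.153  -1.497


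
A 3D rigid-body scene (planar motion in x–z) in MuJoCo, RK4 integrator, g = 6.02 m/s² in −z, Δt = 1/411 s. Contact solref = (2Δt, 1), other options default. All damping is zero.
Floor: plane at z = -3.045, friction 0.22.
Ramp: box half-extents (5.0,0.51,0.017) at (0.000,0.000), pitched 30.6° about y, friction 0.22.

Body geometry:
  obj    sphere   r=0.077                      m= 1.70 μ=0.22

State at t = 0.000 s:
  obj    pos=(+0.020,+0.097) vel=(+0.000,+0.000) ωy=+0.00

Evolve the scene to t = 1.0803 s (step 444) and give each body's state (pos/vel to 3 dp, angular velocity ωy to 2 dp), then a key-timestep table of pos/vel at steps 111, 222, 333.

State at t = 1.0803 s:
  obj    pos=(+1.120,-0.553) vel=(+2.035,-1.204) ωy=+30.71

Key-timestep trajectory:
   step    t(s)  obj.x    obj.z    obj.vx   obj.vz 
    111  0.2701   +0.089  +0.057  +0.509  -0.301
    222  0.5401   +0.295  -0.065  +1.018  -0.602
    333  0.8102   +0.639  -0.268  +1.527  -0.903


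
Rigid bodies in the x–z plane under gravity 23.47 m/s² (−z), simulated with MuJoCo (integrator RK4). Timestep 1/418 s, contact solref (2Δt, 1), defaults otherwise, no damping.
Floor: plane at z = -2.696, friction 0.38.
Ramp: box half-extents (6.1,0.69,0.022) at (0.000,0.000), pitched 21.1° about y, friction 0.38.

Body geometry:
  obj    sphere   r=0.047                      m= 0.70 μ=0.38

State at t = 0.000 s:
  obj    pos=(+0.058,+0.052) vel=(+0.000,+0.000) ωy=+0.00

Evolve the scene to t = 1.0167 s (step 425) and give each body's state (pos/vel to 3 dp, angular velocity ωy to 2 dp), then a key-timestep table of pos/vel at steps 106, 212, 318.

State at t = 1.0167 s:
  obj    pos=(+2.968,-1.071) vel=(+5.725,-2.209) ωy=+130.55

Key-timestep trajectory:
   step    t(s)  obj.x    obj.z    obj.vx   obj.vz 
    106  0.2536   +0.239  -0.018  +1.428  -0.551
    212  0.5072   +0.782  -0.228  +2.856  -1.102
    318  0.7608   +1.687  -0.577  +4.283  -1.653


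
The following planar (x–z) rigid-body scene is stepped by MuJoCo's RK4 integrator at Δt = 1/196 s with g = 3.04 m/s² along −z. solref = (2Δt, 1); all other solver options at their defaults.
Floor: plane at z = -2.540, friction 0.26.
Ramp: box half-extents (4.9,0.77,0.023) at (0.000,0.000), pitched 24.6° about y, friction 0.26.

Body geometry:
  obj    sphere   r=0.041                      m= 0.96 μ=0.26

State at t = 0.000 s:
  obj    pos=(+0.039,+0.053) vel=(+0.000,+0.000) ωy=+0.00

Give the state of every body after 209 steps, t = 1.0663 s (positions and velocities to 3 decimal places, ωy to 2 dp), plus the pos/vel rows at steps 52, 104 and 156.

State at t = 1.0663 s:
  obj    pos=(+0.506,-0.161) vel=(+0.876,-0.401) ωy=+23.51

Key-timestep trajectory:
   step    t(s)  obj.x    obj.z    obj.vx   obj.vz 
     52  0.2653   +0.068  +0.039  +0.218  -0.100
    104  0.5306   +0.155  +0.000  +0.436  -0.200
    156  0.7959   +0.299  -0.067  +0.654  -0.300


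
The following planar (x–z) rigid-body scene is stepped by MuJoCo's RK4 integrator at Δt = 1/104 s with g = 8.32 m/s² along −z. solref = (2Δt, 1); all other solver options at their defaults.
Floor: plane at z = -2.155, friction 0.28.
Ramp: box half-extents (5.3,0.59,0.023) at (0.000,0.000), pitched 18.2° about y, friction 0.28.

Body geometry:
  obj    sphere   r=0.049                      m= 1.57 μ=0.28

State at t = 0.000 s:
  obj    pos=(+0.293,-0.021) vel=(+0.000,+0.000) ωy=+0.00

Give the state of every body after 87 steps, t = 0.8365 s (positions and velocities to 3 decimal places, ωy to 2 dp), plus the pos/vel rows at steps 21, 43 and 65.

State at t = 0.8365 s:
  obj    pos=(+0.910,-0.223) vel=(+1.475,-0.485) ωy=+31.68

Key-timestep trajectory:
   step    t(s)  obj.x    obj.z    obj.vx   obj.vz 
     21  0.2019   +0.329  -0.032  +0.356  -0.117
     43  0.4135   +0.444  -0.070  +0.729  -0.240
     65  0.6250   +0.638  -0.134  +1.102  -0.362


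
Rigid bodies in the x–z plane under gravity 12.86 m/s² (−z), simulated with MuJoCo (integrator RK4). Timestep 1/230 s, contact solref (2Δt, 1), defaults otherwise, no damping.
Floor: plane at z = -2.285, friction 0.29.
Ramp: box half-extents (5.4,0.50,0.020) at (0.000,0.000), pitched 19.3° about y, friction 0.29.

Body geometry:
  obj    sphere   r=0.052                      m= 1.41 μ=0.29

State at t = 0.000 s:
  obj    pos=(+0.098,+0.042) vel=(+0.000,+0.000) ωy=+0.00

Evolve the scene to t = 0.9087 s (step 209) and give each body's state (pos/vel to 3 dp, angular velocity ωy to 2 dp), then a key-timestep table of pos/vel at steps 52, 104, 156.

State at t = 0.9087 s:
  obj    pos=(+1.281,-0.372) vel=(+2.604,-0.912) ωy=+53.05

Key-timestep trajectory:
   step    t(s)  obj.x    obj.z    obj.vx   obj.vz 
     52  0.2261   +0.171  +0.016  +0.648  -0.227
    104  0.4522   +0.391  -0.061  +1.296  -0.454
    156  0.6783   +0.757  -0.189  +1.944  -0.681


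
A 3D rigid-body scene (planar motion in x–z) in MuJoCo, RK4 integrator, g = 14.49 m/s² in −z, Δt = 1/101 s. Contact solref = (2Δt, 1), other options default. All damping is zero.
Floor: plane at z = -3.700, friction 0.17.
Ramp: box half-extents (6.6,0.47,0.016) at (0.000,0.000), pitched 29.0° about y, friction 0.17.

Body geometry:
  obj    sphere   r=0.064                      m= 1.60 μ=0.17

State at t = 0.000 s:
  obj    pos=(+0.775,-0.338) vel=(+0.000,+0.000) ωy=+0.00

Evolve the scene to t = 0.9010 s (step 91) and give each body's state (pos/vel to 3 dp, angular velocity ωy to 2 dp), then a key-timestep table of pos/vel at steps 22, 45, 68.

State at t = 0.9010 s:
  obj    pos=(+2.557,-1.326) vel=(+3.955,-2.192) ωy=+70.59

Key-timestep trajectory:
   step    t(s)  obj.x    obj.z    obj.vx   obj.vz 
     22  0.2178   +0.879  -0.396  +0.957  -0.530
     45  0.4455   +1.211  -0.580  +1.956  -1.084
     68  0.6733   +1.770  -0.890  +2.955  -1.638


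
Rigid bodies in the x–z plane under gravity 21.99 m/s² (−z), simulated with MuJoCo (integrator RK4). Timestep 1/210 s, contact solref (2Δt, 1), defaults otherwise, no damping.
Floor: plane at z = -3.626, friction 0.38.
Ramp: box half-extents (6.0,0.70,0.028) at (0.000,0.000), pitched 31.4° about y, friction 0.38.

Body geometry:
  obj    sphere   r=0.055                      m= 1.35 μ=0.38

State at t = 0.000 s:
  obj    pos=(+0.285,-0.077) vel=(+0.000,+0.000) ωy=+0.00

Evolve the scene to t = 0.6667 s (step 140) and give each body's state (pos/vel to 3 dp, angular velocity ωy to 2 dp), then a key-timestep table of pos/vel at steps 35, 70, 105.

State at t = 0.6667 s:
  obj    pos=(+1.837,-1.024) vel=(+4.657,-2.842) ωy=+99.17

Key-timestep trajectory:
   step    t(s)  obj.x    obj.z    obj.vx   obj.vz 
     35  0.1667   +0.382  -0.136  +1.164  -0.711
     70  0.3333   +0.673  -0.314  +2.329  -1.421
    105  0.5000   +1.158  -0.610  +3.493  -2.132


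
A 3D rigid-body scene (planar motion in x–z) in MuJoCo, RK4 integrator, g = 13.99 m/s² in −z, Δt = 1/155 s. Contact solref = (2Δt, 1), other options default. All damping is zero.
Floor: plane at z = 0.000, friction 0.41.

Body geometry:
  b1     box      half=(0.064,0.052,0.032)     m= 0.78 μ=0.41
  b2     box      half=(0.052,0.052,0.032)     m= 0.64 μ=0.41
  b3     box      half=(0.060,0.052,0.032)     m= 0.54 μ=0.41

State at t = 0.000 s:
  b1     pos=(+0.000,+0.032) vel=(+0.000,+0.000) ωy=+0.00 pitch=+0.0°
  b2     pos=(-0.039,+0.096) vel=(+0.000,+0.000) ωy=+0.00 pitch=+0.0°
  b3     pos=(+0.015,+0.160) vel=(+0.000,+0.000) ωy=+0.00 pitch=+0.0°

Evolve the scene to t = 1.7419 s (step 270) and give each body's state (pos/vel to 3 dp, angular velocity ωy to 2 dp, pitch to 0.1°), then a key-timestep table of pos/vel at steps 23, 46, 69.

State at t = 1.7419 s:
  b1     pos=(+0.000,+0.032) vel=(+0.000,+0.000) ωy=+0.00 pitch=+0.0°
  b2     pos=(-0.039,+0.096) vel=(+0.000,+0.000) ωy=+0.00 pitch=+0.0°
  b3     pos=(+0.157,+0.032) vel=(+0.000,+0.000) ωy=+0.00 pitch=+180.0°

Key-timestep trajectory:
   step    t(s)  b1.x    b1.z    b1.vx   b1.vz   b2.x    b2.z    b2.vx   b2.vz   b3.x    b3.z    b3.vx   b3.vz 
     23  0.1484   +0.000  +0.032  +0.000  +0.000   -0.039  +0.096  +0.000  +0.000   +0.020  +0.159  +0.089  -0.020
     46  0.2968   +0.000  +0.032  -0.001  +0.000   -0.039  +0.096  -0.001  +0.000   +0.052  +0.129  +0.444  -0.066
     69  0.4452   +0.000  +0.032  +0.000  +0.000   -0.039  +0.096  +0.000  +0.000   +0.136  +0.066  +0.606  -1.208


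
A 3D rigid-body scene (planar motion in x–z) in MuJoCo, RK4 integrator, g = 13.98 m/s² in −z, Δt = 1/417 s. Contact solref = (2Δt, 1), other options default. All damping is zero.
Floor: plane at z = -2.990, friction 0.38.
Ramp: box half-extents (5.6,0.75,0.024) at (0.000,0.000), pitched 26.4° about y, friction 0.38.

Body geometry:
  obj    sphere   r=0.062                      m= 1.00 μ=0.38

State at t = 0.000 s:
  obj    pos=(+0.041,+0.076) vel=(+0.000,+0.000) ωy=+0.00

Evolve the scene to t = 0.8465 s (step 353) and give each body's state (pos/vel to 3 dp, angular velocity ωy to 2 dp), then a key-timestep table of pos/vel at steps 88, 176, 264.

State at t = 0.8465 s:
  obj    pos=(+1.466,-0.632) vel=(+3.367,-1.671) ωy=+60.62

Key-timestep trajectory:
   step    t(s)  obj.x    obj.z    obj.vx   obj.vz 
     88  0.2110   +0.130  +0.032  +0.839  -0.417
    176  0.4221   +0.395  -0.100  +1.679  -0.833
    264  0.6331   +0.838  -0.320  +2.518  -1.250


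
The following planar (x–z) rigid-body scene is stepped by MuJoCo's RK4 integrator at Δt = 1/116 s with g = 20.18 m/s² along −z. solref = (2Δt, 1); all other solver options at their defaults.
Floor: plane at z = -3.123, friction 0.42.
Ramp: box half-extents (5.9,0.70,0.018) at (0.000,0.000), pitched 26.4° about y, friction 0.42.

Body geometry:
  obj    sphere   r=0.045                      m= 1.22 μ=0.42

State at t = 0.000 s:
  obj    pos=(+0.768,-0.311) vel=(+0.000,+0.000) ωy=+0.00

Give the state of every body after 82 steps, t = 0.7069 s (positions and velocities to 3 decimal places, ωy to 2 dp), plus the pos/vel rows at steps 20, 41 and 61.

State at t = 0.7069 s:
  obj    pos=(+2.202,-1.023) vel=(+4.057,-2.014) ωy=+100.67

Key-timestep trajectory:
   step    t(s)  obj.x    obj.z    obj.vx   obj.vz 
     20  0.1724   +0.853  -0.353  +0.990  -0.491
     41  0.3534   +1.127  -0.489  +2.029  -1.007
     61  0.5259   +1.562  -0.705  +3.018  -1.498


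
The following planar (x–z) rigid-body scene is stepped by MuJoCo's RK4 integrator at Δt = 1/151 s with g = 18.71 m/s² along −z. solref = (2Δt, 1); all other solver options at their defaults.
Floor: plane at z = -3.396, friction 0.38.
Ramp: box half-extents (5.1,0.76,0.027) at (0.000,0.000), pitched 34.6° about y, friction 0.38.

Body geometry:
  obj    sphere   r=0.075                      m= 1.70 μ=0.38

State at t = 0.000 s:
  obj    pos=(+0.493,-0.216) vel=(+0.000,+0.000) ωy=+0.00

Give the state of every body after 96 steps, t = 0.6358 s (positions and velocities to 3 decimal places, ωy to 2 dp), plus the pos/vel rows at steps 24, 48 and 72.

State at t = 0.6358 s:
  obj    pos=(+1.756,-1.087) vel=(+3.972,-2.740) ωy=+64.31

Key-timestep trajectory:
   step    t(s)  obj.x    obj.z    obj.vx   obj.vz 
     24  0.1589   +0.572  -0.271  +0.993  -0.685
     48  0.3179   +0.809  -0.434  +1.986  -1.370
     72  0.4768   +1.203  -0.706  +2.979  -2.055


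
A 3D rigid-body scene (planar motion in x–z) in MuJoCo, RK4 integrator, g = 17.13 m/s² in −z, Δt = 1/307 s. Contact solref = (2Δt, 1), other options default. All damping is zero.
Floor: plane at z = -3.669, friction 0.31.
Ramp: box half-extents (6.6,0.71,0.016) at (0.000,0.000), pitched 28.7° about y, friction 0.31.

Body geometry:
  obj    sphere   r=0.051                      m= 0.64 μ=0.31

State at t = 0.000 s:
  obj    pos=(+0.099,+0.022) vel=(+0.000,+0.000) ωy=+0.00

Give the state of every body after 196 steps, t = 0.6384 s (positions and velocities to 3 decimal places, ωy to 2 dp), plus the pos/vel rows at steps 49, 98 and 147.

State at t = 0.6384 s:
  obj    pos=(+1.150,-0.553) vel=(+3.291,-1.802) ωy=+73.54

Key-timestep trajectory:
   step    t(s)  obj.x    obj.z    obj.vx   obj.vz 
     49  0.1596   +0.165  -0.014  +0.823  -0.450
     98  0.3192   +0.362  -0.122  +1.645  -0.901
    147  0.4788   +0.690  -0.301  +2.468  -1.351


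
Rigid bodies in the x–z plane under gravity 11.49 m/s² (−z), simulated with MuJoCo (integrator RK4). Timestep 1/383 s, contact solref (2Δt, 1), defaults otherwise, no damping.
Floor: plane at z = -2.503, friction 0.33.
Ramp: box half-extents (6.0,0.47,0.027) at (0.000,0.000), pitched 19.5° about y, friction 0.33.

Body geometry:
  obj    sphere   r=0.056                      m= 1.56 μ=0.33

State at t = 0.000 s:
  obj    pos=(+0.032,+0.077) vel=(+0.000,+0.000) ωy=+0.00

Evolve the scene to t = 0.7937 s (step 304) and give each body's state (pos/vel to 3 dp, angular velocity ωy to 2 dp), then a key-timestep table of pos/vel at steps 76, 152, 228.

State at t = 0.7937 s:
  obj    pos=(+0.845,-0.211) vel=(+2.050,-0.726) ωy=+38.83

Key-timestep trajectory:
   step    t(s)  obj.x    obj.z    obj.vx   obj.vz 
     76  0.1984   +0.083  +0.059  +0.513  -0.181
    152  0.3969   +0.235  +0.005  +1.025  -0.363
    228  0.5953   +0.490  -0.085  +1.537  -0.544


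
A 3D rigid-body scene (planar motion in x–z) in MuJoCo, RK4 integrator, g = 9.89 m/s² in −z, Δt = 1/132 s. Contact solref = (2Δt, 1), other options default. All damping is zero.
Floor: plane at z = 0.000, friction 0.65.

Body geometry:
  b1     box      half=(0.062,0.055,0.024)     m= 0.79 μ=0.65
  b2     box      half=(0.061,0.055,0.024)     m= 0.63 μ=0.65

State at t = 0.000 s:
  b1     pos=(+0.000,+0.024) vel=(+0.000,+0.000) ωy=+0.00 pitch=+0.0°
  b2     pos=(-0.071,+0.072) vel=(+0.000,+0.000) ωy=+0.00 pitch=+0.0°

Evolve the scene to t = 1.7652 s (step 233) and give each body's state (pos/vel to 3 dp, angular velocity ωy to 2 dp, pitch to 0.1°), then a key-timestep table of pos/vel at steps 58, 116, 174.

State at t = 1.7652 s:
  b1     pos=(+0.001,+0.024) vel=(+0.000,+0.000) ωy=+0.00 pitch=+0.0°
  b2     pos=(-0.084,+0.059) vel=(+0.000,+0.000) ωy=+0.01 pitch=-43.1°

Key-timestep trajectory:
   step    t(s)  b1.x    b1.z    b1.vx   b1.vz   b2.x    b2.z    b2.vx   b2.vz 
     58  0.4394   +0.000  +0.024  +0.000  +0.000   -0.084  +0.060  -0.001  +0.000
    116  0.8788   +0.000  +0.024  +0.000  +0.000   -0.084  +0.060  +0.000  +0.000
    174  1.3182   +0.001  +0.024  +0.000  +0.000   -0.084  +0.059  +0.000  +0.000


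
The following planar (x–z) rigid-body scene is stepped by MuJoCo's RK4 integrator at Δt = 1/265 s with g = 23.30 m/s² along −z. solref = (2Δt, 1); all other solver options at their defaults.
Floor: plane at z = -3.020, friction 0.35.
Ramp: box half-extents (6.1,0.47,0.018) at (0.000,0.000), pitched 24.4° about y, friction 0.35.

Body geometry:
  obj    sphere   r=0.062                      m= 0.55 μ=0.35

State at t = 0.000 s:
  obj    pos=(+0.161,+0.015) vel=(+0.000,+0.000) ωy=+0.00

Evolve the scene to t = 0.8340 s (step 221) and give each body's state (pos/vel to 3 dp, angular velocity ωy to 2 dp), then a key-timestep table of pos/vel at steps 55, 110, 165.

State at t = 0.8340 s:
  obj    pos=(+2.338,-0.973) vel=(+5.222,-2.369) ωy=+92.47

Key-timestep trajectory:
   step    t(s)  obj.x    obj.z    obj.vx   obj.vz 
     55  0.2075   +0.296  -0.046  +1.300  -0.590
    110  0.4151   +0.700  -0.230  +2.599  -1.179
    165  0.6226   +1.375  -0.536  +3.899  -1.768
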